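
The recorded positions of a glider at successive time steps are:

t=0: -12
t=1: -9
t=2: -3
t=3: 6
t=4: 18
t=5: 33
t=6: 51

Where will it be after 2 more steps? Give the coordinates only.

96

First differences are +3, +6, +9, +12, +15, +18; their common second difference is +3 (constant acceleration).
step 7: 51 + 21 → 72
step 8: 72 + 24 → 96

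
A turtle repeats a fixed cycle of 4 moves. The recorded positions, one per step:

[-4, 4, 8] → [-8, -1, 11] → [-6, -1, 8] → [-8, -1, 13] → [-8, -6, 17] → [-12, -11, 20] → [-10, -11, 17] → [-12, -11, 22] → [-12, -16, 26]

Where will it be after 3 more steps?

[-16, -21, 31]

The moves between consecutive positions are [-4, -5, +3], [+2, +0, -3], [-2, +0, +5], [+0, -5, +4], [-4, -5, +3], [+2, +0, -3], [-2, +0, +5], [+0, -5, +4]; they repeat the 4-cycle [[-4, -5, +3], [+2, +0, -3], [-2, +0, +5], [+0, -5, +4]].
step 9: apply [-4, -5, +3] → [-16, -21, 29]
step 10: apply [+2, +0, -3] → [-14, -21, 26]
step 11: apply [-2, +0, +5] → [-16, -21, 31]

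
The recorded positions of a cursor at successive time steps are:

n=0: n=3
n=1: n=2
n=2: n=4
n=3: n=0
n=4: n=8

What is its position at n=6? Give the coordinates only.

Consecutive displacements -1, +2, -4, +8 scale by a factor of -2 each step.
step 5: 8 − 16 → n=-8
step 6: -8 + 32 → n=24

n=24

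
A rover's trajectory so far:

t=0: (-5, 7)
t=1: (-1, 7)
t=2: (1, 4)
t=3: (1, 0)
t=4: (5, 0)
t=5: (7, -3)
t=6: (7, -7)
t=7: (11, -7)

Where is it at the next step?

Step-to-step displacements: (+4, +0), (+2, -3), (+0, -4), (+4, +0), (+2, -3), (+0, -4), (+4, +0) — a repeating cycle of length 3.
step 8: apply (+2, -3) → (13, -10)

(13, -10)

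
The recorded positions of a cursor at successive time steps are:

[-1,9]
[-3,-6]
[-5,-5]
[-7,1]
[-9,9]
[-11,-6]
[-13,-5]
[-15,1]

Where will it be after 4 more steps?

[-23,1]

The first coordinate changes by -2 each step, so at step 11 it is -1 + 11·(-2) = -23.
The second coordinate repeats the cycle [9, -6, -5, 1] with period 4; step 11 mod 4 = 3, giving 1.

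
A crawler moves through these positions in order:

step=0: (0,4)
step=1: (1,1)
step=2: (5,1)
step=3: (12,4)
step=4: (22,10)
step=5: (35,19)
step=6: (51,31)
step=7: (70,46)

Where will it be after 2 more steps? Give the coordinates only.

First differences are (+1,-3), (+4,+0), (+7,+3), (+10,+6), (+13,+9), (+16,+12), (+19,+15); their common second difference is (+3,+3) (constant acceleration).
step 8: (70,46) + (+22,+18) → (92,64)
step 9: (92,64) + (+25,+21) → (117,85)

(117,85)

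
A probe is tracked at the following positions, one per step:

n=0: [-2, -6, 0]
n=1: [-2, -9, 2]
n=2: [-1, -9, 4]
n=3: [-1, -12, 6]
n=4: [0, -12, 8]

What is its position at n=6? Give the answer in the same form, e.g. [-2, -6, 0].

Differencing gives [+0, -3, +2], [+1, +0, +2], [+0, -3, +2], [+1, +0, +2]. This is the pattern [+0, -3, +2], [+1, +0, +2] repeated.
step 5: apply [+0, -3, +2] → [0, -15, 10]
step 6: apply [+1, +0, +2] → [1, -15, 12]

[1, -15, 12]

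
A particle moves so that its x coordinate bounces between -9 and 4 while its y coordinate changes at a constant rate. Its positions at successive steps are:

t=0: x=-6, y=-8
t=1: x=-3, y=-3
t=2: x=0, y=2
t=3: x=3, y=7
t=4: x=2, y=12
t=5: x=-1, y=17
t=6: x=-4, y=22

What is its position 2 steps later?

x=-8, y=32

The x coordinate reflects between -9 and 4, moving 3 per step.
  step 7: -4 → -7
  step 8: -7 → -8
The y coordinate changes by +5 each step: at step 8 it is 32.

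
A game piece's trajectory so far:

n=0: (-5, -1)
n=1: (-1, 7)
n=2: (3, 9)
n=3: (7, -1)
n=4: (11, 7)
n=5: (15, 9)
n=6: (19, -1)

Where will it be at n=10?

The first coordinate changes by +4 each step, so at step 10 it is -5 + 10·(4) = 35.
The second coordinate repeats the cycle [-1, 7, 9] with period 3; step 10 mod 3 = 1, giving 7.

(35, 7)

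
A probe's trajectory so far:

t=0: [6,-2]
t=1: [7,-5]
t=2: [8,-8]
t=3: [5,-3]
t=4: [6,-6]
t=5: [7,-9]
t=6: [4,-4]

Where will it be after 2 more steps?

[6,-10]

Differencing gives [+1,-3], [+1,-3], [-3,+5], [+1,-3], [+1,-3], [-3,+5]. This is the pattern [+1,-3], [+1,-3], [-3,+5] repeated.
step 7: apply [+1,-3] → [5,-7]
step 8: apply [+1,-3] → [6,-10]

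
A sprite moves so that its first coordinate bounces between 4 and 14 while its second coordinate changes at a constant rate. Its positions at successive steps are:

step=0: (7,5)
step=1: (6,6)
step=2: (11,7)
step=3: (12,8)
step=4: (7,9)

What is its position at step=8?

(7,13)

The first coordinate travels 5 per step and bounces off the walls at 4 and 14.
  step 5: 7 → 6
  step 6: 6 → 11
  step 7: 11 → 12
  step 8: 12 → 7
The second coordinate changes by +1 each step: at step 8 it is 13.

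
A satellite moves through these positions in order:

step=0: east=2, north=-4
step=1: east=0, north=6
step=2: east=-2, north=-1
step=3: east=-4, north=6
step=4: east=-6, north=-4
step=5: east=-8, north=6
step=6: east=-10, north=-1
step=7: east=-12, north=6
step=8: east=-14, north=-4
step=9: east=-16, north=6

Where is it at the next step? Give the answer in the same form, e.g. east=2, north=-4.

east=-18, north=-1

East: linear, -2 per step → -18 at step 10.
North: cycles through -4, 6, -1, 6 every 4 steps. Step 10 lands at position 2 of the cycle → -1.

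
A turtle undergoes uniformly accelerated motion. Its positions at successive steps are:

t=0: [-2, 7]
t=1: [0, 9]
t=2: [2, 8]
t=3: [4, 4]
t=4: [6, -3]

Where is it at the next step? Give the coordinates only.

Taking differences between consecutive positions: [+2, +2], [+2, -1], [+2, -4], [+2, -7]. These grow by [+0, -3] each step.
step 5: [6, -3] + [+2, -10] → [8, -13]

[8, -13]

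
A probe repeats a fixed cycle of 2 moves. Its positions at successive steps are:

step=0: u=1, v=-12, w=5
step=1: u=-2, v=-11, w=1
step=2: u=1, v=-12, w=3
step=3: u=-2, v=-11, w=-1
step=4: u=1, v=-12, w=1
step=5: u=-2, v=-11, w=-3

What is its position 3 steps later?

Step-to-step displacements: (-3, +1, -4), (+3, -1, +2), (-3, +1, -4), (+3, -1, +2), (-3, +1, -4) — a repeating cycle of length 2.
step 6: apply (+3, -1, +2) → u=1, v=-12, w=-1
step 7: apply (-3, +1, -4) → u=-2, v=-11, w=-5
step 8: apply (+3, -1, +2) → u=1, v=-12, w=-3

u=1, v=-12, w=-3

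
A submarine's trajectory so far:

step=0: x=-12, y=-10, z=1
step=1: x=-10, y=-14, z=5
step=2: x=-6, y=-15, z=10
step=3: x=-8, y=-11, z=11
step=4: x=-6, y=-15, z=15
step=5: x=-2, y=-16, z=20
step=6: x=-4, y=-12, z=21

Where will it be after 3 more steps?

x=0, y=-13, z=31

Step-to-step displacements: (+2, -4, +4), (+4, -1, +5), (-2, +4, +1), (+2, -4, +4), (+4, -1, +5), (-2, +4, +1) — a repeating cycle of length 3.
step 7: apply (+2, -4, +4) → x=-2, y=-16, z=25
step 8: apply (+4, -1, +5) → x=2, y=-17, z=30
step 9: apply (-2, +4, +1) → x=0, y=-13, z=31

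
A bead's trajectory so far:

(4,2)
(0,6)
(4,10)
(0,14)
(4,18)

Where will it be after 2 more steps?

(4,26)

The first coordinate repeats the cycle [4, 0] with period 2; step 6 mod 2 = 0, giving 4.
The second coordinate changes by +4 each step, so at step 6 it is 2 + 6·(4) = 26.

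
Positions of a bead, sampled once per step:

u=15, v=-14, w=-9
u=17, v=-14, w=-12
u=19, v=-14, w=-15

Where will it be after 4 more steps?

u=27, v=-14, w=-27

The position changes by (+2,+0,-3) every step.
step 3: u=19, v=-14, w=-15 + (+2,+0,-3) → u=21, v=-14, w=-18
step 4: u=21, v=-14, w=-18 + (+2,+0,-3) → u=23, v=-14, w=-21
step 5: u=23, v=-14, w=-21 + (+2,+0,-3) → u=25, v=-14, w=-24
step 6: u=25, v=-14, w=-24 + (+2,+0,-3) → u=27, v=-14, w=-27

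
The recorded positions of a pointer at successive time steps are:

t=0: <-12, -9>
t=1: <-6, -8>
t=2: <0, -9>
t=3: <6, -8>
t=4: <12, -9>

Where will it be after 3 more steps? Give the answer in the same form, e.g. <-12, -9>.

The first coordinate changes by +6 each step, so at step 7 it is -12 + 7·(6) = 30.
The second coordinate repeats the cycle [-9, -8] with period 2; step 7 mod 2 = 1, giving -8.

<30, -8>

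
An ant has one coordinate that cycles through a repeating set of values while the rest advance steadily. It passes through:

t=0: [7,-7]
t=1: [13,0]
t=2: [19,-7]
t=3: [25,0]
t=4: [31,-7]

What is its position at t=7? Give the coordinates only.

[49,0]

The first coordinate changes by +6 each step, so at step 7 it is 7 + 7·(6) = 49.
The second coordinate repeats the cycle [-7, 0] with period 2; step 7 mod 2 = 1, giving 0.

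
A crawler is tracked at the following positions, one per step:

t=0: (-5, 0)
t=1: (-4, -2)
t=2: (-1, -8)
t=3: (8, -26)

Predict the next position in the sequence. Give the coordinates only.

Step-to-step displacements: (+1, -2), (+3, -6), (+9, -18); each is 3× the previous.
step 4: (8, -26) + (+27, -54) → (35, -80)

(35, -80)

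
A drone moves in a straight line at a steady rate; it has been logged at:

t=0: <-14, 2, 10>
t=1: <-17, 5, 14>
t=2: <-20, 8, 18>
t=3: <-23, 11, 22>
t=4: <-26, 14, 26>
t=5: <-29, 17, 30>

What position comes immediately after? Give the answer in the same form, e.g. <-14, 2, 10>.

Each step adds <-3, +3, +4> to the position.
step 6: <-29, 17, 30> + <-3, +3, +4> → <-32, 20, 34>

<-32, 20, 34>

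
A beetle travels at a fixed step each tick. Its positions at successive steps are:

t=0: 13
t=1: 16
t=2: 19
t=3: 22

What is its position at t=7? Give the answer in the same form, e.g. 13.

34

Each step adds +3 to the position.
step 4: 22 + 3 → 25
step 5: 25 + 3 → 28
step 6: 28 + 3 → 31
step 7: 31 + 3 → 34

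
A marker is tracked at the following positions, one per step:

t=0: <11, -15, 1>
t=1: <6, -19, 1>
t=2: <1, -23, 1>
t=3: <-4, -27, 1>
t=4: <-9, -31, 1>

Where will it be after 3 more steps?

Each step adds <-5, -4, +0> to the position.
step 5: <-9, -31, 1> + <-5, -4, +0> → <-14, -35, 1>
step 6: <-14, -35, 1> + <-5, -4, +0> → <-19, -39, 1>
step 7: <-19, -39, 1> + <-5, -4, +0> → <-24, -43, 1>

<-24, -43, 1>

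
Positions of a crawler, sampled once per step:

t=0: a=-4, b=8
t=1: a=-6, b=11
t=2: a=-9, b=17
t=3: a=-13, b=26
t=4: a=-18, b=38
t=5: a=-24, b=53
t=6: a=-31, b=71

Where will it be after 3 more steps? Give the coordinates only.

a=-58, b=143

Taking differences between consecutive positions: (-2,+3), (-3,+6), (-4,+9), (-5,+12), (-6,+15), (-7,+18). These grow by (-1,+3) each step.
step 7: a=-31, b=71 + (-8,+21) → a=-39, b=92
step 8: a=-39, b=92 + (-9,+24) → a=-48, b=116
step 9: a=-48, b=116 + (-10,+27) → a=-58, b=143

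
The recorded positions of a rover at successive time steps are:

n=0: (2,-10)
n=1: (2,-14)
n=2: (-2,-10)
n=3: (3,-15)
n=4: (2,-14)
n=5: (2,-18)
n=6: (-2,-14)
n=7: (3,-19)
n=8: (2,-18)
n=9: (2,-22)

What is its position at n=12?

(2,-22)

Differencing gives (+0,-4), (-4,+4), (+5,-5), (-1,+1), (+0,-4), (-4,+4), (+5,-5), (-1,+1), (+0,-4). This is the pattern (+0,-4), (-4,+4), (+5,-5), (-1,+1) repeated.
step 10: apply (-4,+4) → (-2,-18)
step 11: apply (+5,-5) → (3,-23)
step 12: apply (-1,+1) → (2,-22)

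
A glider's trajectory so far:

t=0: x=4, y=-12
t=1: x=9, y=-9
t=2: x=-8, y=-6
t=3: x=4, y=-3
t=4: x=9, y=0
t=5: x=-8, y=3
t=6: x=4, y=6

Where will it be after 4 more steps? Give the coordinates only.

x=9, y=18

The x coordinate repeats the cycle [4, 9, -8] with period 3; step 10 mod 3 = 1, giving 9.
The y coordinate changes by +3 each step, so at step 10 it is -12 + 10·(3) = 18.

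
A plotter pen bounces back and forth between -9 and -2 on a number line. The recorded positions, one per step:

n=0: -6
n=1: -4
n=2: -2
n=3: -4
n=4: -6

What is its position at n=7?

-6

The value travels 2 per step and bounces off the walls at -9 and -2.
  step 5: -6 → -8
  step 6: -8 → -8
  step 7: -8 → -6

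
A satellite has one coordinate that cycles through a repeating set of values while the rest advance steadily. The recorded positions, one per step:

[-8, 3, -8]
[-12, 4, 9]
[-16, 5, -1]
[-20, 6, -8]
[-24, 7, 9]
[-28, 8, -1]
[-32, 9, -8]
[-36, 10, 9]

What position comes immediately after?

[-40, 11, -1]

First: linear, -4 per step → -40 at step 8.
Second: linear, +1 per step → 11 at step 8.
Third: cycles through -8, 9, -1 every 3 steps. Step 8 lands at position 2 of the cycle → -1.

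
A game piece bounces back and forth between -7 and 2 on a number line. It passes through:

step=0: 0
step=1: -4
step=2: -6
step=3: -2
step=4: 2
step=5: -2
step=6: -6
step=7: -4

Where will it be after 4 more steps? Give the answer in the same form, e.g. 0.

-6

The value travels 4 per step and bounces off the walls at -7 and 2.
  step 8: -4 → 0
  step 9: 0 → 0
  step 10: 0 → -4
  step 11: -4 → -6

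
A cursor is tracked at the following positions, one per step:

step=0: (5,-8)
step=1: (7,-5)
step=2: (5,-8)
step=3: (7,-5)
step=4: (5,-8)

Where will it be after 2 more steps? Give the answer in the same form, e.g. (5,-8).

Step-to-step displacements: (+2,+3), (-2,-3), (+2,+3), (-2,-3); each is -1× the previous.
step 5: (5,-8) + (+2,+3) → (7,-5)
step 6: (7,-5) + (-2,-3) → (5,-8)

(5,-8)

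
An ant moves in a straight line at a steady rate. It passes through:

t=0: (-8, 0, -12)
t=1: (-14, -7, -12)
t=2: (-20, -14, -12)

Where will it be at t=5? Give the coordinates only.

Constant displacement of (-6, -7, +0) per step.
step 3: (-20, -14, -12) + (-6, -7, +0) → (-26, -21, -12)
step 4: (-26, -21, -12) + (-6, -7, +0) → (-32, -28, -12)
step 5: (-32, -28, -12) + (-6, -7, +0) → (-38, -35, -12)

(-38, -35, -12)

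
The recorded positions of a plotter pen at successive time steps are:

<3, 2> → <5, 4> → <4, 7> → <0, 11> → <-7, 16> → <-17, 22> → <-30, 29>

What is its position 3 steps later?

<-87, 56>

Taking differences between consecutive positions: <+2, +2>, <-1, +3>, <-4, +4>, <-7, +5>, <-10, +6>, <-13, +7>. These grow by <-3, +1> each step.
step 7: <-30, 29> + <-16, +8> → <-46, 37>
step 8: <-46, 37> + <-19, +9> → <-65, 46>
step 9: <-65, 46> + <-22, +10> → <-87, 56>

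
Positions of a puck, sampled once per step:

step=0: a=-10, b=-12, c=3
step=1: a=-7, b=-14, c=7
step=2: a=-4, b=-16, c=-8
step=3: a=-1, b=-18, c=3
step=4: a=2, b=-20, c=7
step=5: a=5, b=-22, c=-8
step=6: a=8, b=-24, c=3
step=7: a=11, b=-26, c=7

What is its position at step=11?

A: linear, +3 per step → 23 at step 11.
B: linear, -2 per step → -34 at step 11.
C: cycles through 3, 7, -8 every 3 steps. Step 11 lands at position 2 of the cycle → -8.

a=23, b=-34, c=-8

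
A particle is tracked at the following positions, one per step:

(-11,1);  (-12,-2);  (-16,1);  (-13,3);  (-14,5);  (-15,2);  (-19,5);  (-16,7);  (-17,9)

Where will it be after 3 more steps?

Differencing gives (-1,-3), (-4,+3), (+3,+2), (-1,+2), (-1,-3), (-4,+3), (+3,+2), (-1,+2). This is the pattern (-1,-3), (-4,+3), (+3,+2), (-1,+2) repeated.
step 9: apply (-1,-3) → (-18,6)
step 10: apply (-4,+3) → (-22,9)
step 11: apply (+3,+2) → (-19,11)

(-19,11)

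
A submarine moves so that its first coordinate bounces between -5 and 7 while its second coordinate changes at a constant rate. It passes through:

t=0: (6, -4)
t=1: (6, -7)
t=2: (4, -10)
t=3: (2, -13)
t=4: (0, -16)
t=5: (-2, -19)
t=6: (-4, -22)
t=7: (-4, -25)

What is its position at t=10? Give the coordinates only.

The first coordinate reflects between -5 and 7, moving 2 per step.
  step 8: -4 → -2
  step 9: -2 → 0
  step 10: 0 → 2
The second coordinate changes by -3 each step: at step 10 it is -34.

(2, -34)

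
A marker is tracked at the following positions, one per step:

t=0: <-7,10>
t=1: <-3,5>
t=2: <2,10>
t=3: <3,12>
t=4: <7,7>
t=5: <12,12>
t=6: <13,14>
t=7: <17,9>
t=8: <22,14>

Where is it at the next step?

<23,16>

Differencing gives <+4,-5>, <+5,+5>, <+1,+2>, <+4,-5>, <+5,+5>, <+1,+2>, <+4,-5>, <+5,+5>. This is the pattern <+4,-5>, <+5,+5>, <+1,+2> repeated.
step 9: apply <+1,+2> → <23,16>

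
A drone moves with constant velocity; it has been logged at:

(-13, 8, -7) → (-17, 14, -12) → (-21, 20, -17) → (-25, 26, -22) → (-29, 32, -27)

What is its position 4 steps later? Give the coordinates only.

Each step adds (-4, +6, -5) to the position.
step 5: (-29, 32, -27) + (-4, +6, -5) → (-33, 38, -32)
step 6: (-33, 38, -32) + (-4, +6, -5) → (-37, 44, -37)
step 7: (-37, 44, -37) + (-4, +6, -5) → (-41, 50, -42)
step 8: (-41, 50, -42) + (-4, +6, -5) → (-45, 56, -47)

(-45, 56, -47)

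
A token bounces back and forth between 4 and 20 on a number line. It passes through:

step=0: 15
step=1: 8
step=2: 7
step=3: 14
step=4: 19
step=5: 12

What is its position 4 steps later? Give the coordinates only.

16

The value travels 7 per step and bounces off the walls at 4 and 20.
  step 6: 12 → 5
  step 7: 5 → 10
  step 8: 10 → 17
  step 9: 17 → 16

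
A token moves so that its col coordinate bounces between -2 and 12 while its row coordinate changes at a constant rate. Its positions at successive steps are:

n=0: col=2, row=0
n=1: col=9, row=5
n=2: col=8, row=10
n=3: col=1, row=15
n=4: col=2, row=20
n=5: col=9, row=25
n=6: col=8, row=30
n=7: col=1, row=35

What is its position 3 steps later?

col=8, row=50

The col coordinate travels 7 per step and bounces off the walls at -2 and 12.
  step 8: 1 → 2
  step 9: 2 → 9
  step 10: 9 → 8
The row coordinate changes by +5 each step: at step 10 it is 50.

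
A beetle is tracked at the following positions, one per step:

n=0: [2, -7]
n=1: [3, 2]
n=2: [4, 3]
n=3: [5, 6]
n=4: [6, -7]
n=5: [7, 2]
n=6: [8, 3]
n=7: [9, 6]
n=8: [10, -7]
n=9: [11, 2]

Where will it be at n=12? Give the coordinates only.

The first coordinate changes by +1 each step, so at step 12 it is 2 + 12·(1) = 14.
The second coordinate repeats the cycle [-7, 2, 3, 6] with period 4; step 12 mod 4 = 0, giving -7.

[14, -7]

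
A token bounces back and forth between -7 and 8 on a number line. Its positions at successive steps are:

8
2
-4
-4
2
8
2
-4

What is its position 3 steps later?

The value reflects between -7 and 8, moving 6 per step.
  step 8: -4 → -4
  step 9: -4 → 2
  step 10: 2 → 8

8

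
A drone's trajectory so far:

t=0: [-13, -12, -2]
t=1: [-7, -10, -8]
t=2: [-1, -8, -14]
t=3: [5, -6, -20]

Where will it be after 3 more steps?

[23, 0, -38]

The position changes by [+6, +2, -6] every step.
step 4: [5, -6, -20] + [+6, +2, -6] → [11, -4, -26]
step 5: [11, -4, -26] + [+6, +2, -6] → [17, -2, -32]
step 6: [17, -2, -32] + [+6, +2, -6] → [23, 0, -38]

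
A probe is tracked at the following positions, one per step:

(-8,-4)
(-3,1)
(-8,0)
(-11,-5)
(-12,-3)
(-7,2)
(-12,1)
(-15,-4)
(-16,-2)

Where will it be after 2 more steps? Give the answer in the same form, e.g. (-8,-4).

Differencing gives (+5,+5), (-5,-1), (-3,-5), (-1,+2), (+5,+5), (-5,-1), (-3,-5), (-1,+2). This is the pattern (+5,+5), (-5,-1), (-3,-5), (-1,+2) repeated.
step 9: apply (+5,+5) → (-11,3)
step 10: apply (-5,-1) → (-16,2)

(-16,2)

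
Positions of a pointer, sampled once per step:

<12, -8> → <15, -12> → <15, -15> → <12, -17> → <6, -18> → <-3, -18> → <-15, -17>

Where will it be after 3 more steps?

First differences are <+3, -4>, <+0, -3>, <-3, -2>, <-6, -1>, <-9, +0>, <-12, +1>; their common second difference is <-3, +1> (constant acceleration).
step 7: <-15, -17> + <-15, +2> → <-30, -15>
step 8: <-30, -15> + <-18, +3> → <-48, -12>
step 9: <-48, -12> + <-21, +4> → <-69, -8>

<-69, -8>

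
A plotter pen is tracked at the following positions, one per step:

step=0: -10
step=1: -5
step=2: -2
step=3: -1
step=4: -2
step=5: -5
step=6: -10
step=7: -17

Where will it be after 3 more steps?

-50

Successive displacements: +5, +3, +1, -1, -3, -5, -7 — each changes by -2.
step 8: -17 − 9 → -26
step 9: -26 − 11 → -37
step 10: -37 − 13 → -50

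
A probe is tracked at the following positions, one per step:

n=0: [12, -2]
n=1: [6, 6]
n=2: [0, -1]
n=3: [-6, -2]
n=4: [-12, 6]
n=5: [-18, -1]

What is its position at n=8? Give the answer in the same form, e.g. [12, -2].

[-36, -1]

First: linear, -6 per step → -36 at step 8.
Second: cycles through -2, 6, -1 every 3 steps. Step 8 lands at position 2 of the cycle → -1.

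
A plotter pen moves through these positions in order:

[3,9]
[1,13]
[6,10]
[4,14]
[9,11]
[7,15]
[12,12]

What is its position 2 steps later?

[15,13]

Step-to-step displacements: [-2,+4], [+5,-3], [-2,+4], [+5,-3], [-2,+4], [+5,-3] — a repeating cycle of length 2.
step 7: apply [-2,+4] → [10,16]
step 8: apply [+5,-3] → [15,13]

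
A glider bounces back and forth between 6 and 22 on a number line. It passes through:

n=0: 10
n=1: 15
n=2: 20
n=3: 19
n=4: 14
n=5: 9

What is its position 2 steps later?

The value reflects between 6 and 22, moving 5 per step.
  step 6: 9 → 8
  step 7: 8 → 13

13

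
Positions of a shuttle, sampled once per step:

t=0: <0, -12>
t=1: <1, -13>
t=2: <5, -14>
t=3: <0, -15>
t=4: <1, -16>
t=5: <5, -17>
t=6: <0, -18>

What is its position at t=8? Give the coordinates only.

<5, -20>

The first coordinate repeats the cycle [0, 1, 5] with period 3; step 8 mod 3 = 2, giving 5.
The second coordinate changes by -1 each step, so at step 8 it is -12 + 8·(-1) = -20.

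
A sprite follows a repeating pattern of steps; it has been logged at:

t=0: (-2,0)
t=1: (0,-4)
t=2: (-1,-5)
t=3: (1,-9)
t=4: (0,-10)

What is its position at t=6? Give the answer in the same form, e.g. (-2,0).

(1,-15)

Step-to-step displacements: (+2,-4), (-1,-1), (+2,-4), (-1,-1) — a repeating cycle of length 2.
step 5: apply (+2,-4) → (2,-14)
step 6: apply (-1,-1) → (1,-15)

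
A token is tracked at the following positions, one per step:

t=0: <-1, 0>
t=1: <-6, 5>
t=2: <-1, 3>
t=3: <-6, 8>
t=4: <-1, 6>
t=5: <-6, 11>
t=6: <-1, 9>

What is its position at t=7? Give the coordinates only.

The moves between consecutive positions are <-5, +5>, <+5, -2>, <-5, +5>, <+5, -2>, <-5, +5>, <+5, -2>; they repeat the 2-cycle [<-5, +5>, <+5, -2>].
step 7: apply <-5, +5> → <-6, 14>

<-6, 14>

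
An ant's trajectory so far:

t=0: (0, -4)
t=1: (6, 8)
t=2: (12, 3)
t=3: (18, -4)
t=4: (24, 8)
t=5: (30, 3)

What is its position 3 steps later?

(48, 3)

The first coordinate changes by +6 each step, so at step 8 it is 0 + 8·(6) = 48.
The second coordinate repeats the cycle [-4, 8, 3] with period 3; step 8 mod 3 = 2, giving 3.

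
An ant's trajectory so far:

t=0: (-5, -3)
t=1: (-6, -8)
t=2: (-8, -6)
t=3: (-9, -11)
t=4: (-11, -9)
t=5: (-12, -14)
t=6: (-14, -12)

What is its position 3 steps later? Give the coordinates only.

(-18, -20)

The moves between consecutive positions are (-1, -5), (-2, +2), (-1, -5), (-2, +2), (-1, -5), (-2, +2); they repeat the 2-cycle [(-1, -5), (-2, +2)].
step 7: apply (-1, -5) → (-15, -17)
step 8: apply (-2, +2) → (-17, -15)
step 9: apply (-1, -5) → (-18, -20)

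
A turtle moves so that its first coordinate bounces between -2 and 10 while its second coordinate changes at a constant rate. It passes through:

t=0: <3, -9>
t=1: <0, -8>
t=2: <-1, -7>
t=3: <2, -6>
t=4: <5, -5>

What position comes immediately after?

The first coordinate reflects between -2 and 10, moving 3 per step.
  step 5: 5 → 8
The second coordinate changes by +1 each step: at step 5 it is -4.

<8, -4>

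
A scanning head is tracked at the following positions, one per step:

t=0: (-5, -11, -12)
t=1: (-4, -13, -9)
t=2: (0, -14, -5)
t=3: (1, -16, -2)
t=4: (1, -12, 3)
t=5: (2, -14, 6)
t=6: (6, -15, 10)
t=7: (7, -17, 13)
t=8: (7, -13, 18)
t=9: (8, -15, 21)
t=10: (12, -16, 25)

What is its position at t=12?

(13, -14, 33)

Step-to-step displacements: (+1, -2, +3), (+4, -1, +4), (+1, -2, +3), (+0, +4, +5), (+1, -2, +3), (+4, -1, +4), (+1, -2, +3), (+0, +4, +5), (+1, -2, +3), (+4, -1, +4) — a repeating cycle of length 4.
step 11: apply (+1, -2, +3) → (13, -18, 28)
step 12: apply (+0, +4, +5) → (13, -14, 33)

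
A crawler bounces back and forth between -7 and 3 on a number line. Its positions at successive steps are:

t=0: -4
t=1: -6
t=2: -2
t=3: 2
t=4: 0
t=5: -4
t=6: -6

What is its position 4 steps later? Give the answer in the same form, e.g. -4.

The value reflects between -7 and 3, moving 4 per step.
  step 7: -6 → -2
  step 8: -2 → 2
  step 9: 2 → 0
  step 10: 0 → -4

-4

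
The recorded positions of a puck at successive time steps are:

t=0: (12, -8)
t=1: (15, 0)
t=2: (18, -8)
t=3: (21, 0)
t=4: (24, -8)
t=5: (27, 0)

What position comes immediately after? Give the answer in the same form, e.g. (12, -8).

(30, -8)

First: linear, +3 per step → 30 at step 6.
Second: cycles through -8, 0 every 2 steps. Step 6 lands at position 0 of the cycle → -8.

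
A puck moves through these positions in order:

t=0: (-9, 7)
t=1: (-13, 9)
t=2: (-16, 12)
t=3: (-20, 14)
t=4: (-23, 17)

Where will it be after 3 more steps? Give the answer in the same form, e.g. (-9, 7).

(-34, 24)

The moves between consecutive positions are (-4, +2), (-3, +3), (-4, +2), (-3, +3); they repeat the 2-cycle [(-4, +2), (-3, +3)].
step 5: apply (-4, +2) → (-27, 19)
step 6: apply (-3, +3) → (-30, 22)
step 7: apply (-4, +2) → (-34, 24)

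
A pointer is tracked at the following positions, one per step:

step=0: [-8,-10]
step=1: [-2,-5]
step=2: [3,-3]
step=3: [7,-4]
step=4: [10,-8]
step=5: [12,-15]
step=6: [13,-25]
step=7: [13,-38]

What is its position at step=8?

Successive displacements: [+6,+5], [+5,+2], [+4,-1], [+3,-4], [+2,-7], [+1,-10], [+0,-13] — each changes by [-1,-3].
step 8: [13,-38] + [-1,-16] → [12,-54]

[12,-54]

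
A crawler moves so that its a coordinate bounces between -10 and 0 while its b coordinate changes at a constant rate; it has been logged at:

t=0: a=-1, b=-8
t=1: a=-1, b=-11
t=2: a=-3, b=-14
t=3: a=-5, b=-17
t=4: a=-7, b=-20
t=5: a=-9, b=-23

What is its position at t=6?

The a coordinate travels 2 per step and bounces off the walls at -10 and 0.
  step 6: -9 → -9
The b coordinate changes by -3 each step: at step 6 it is -26.

a=-9, b=-26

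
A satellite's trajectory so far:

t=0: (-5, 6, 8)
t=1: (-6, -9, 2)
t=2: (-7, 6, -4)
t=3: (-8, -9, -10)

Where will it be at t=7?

The first coordinate changes by -1 each step, so at step 7 it is -5 + 7·(-1) = -12.
The second coordinate repeats the cycle [6, -9] with period 2; step 7 mod 2 = 1, giving -9.
The third coordinate changes by -6 each step, so at step 7 it is 8 + 7·(-6) = -34.

(-12, -9, -34)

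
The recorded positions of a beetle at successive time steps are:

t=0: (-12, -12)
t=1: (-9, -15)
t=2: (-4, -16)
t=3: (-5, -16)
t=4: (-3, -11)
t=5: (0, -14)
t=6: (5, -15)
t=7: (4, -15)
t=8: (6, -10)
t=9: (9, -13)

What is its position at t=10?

(14, -14)

The moves between consecutive positions are (+3, -3), (+5, -1), (-1, +0), (+2, +5), (+3, -3), (+5, -1), (-1, +0), (+2, +5), (+3, -3); they repeat the 4-cycle [(+3, -3), (+5, -1), (-1, +0), (+2, +5)].
step 10: apply (+5, -1) → (14, -14)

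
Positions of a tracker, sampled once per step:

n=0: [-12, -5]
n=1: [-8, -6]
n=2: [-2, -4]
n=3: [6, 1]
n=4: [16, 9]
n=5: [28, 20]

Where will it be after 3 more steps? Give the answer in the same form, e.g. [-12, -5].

[76, 71]

Taking differences between consecutive positions: [+4, -1], [+6, +2], [+8, +5], [+10, +8], [+12, +11]. These grow by [+2, +3] each step.
step 6: [28, 20] + [+14, +14] → [42, 34]
step 7: [42, 34] + [+16, +17] → [58, 51]
step 8: [58, 51] + [+18, +20] → [76, 71]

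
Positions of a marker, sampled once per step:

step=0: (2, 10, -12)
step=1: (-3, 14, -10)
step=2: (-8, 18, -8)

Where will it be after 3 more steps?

Constant displacement of (-5, +4, +2) per step.
step 3: (-8, 18, -8) + (-5, +4, +2) → (-13, 22, -6)
step 4: (-13, 22, -6) + (-5, +4, +2) → (-18, 26, -4)
step 5: (-18, 26, -4) + (-5, +4, +2) → (-23, 30, -2)

(-23, 30, -2)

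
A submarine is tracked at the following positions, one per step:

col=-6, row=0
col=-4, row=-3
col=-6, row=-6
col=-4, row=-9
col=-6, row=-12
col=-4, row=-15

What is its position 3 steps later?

col=-6, row=-24

The col coordinate repeats the cycle [-6, -4] with period 2; step 8 mod 2 = 0, giving -6.
The row coordinate changes by -3 each step, so at step 8 it is 0 + 8·(-3) = -24.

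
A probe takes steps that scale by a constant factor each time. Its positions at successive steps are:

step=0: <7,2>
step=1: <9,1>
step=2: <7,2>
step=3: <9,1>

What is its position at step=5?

<9,1>

Step-to-step displacements: <+2,-1>, <-2,+1>, <+2,-1>; each is -1× the previous.
step 4: <9,1> + <-2,+1> → <7,2>
step 5: <7,2> + <+2,-1> → <9,1>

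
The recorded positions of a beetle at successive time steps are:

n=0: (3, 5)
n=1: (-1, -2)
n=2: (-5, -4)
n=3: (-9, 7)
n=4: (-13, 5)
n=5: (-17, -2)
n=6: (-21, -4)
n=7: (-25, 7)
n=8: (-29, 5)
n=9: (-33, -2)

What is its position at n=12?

First: linear, -4 per step → -45 at step 12.
Second: cycles through 5, -2, -4, 7 every 4 steps. Step 12 lands at position 0 of the cycle → 5.

(-45, 5)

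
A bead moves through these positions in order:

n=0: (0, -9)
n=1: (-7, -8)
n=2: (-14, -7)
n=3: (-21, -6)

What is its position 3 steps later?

(-42, -3)

Constant displacement of (-7, +1) per step.
step 4: (-21, -6) + (-7, +1) → (-28, -5)
step 5: (-28, -5) + (-7, +1) → (-35, -4)
step 6: (-35, -4) + (-7, +1) → (-42, -3)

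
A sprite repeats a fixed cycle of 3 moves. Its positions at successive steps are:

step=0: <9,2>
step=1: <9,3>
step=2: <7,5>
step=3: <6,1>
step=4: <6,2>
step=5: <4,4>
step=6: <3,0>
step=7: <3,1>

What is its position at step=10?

<0,0>

Differencing gives <+0,+1>, <-2,+2>, <-1,-4>, <+0,+1>, <-2,+2>, <-1,-4>, <+0,+1>. This is the pattern <+0,+1>, <-2,+2>, <-1,-4> repeated.
step 8: apply <-2,+2> → <1,3>
step 9: apply <-1,-4> → <0,-1>
step 10: apply <+0,+1> → <0,0>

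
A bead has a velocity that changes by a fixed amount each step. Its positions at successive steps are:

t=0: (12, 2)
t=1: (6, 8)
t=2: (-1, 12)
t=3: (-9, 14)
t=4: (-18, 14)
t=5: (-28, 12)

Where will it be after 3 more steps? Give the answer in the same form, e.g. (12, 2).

Successive displacements: (-6, +6), (-7, +4), (-8, +2), (-9, +0), (-10, -2) — each changes by (-1, -2).
step 6: (-28, 12) + (-11, -4) → (-39, 8)
step 7: (-39, 8) + (-12, -6) → (-51, 2)
step 8: (-51, 2) + (-13, -8) → (-64, -6)

(-64, -6)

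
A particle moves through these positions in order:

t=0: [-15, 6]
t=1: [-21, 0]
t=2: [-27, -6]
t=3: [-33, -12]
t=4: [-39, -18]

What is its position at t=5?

[-45, -24]

The position changes by [-6, -6] every step.
step 5: [-39, -18] + [-6, -6] → [-45, -24]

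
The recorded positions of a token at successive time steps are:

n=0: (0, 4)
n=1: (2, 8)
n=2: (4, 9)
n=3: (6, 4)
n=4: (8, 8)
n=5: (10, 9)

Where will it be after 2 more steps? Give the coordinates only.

First: linear, +2 per step → 14 at step 7.
Second: cycles through 4, 8, 9 every 3 steps. Step 7 lands at position 1 of the cycle → 8.

(14, 8)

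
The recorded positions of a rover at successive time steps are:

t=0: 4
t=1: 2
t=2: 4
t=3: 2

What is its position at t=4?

4

Step-to-step displacements: -2, +2, -2; each is -1× the previous.
step 4: 2 + 2 → 4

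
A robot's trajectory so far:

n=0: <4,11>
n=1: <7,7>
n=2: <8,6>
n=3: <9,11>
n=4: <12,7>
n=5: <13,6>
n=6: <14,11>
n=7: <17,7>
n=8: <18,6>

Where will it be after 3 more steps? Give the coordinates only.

The moves between consecutive positions are <+3,-4>, <+1,-1>, <+1,+5>, <+3,-4>, <+1,-1>, <+1,+5>, <+3,-4>, <+1,-1>; they repeat the 3-cycle [<+3,-4>, <+1,-1>, <+1,+5>].
step 9: apply <+1,+5> → <19,11>
step 10: apply <+3,-4> → <22,7>
step 11: apply <+1,-1> → <23,6>

<23,6>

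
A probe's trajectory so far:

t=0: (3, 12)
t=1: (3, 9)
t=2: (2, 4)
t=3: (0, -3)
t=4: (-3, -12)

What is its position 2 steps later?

Successive displacements: (+0, -3), (-1, -5), (-2, -7), (-3, -9) — each changes by (-1, -2).
step 5: (-3, -12) + (-4, -11) → (-7, -23)
step 6: (-7, -23) + (-5, -13) → (-12, -36)

(-12, -36)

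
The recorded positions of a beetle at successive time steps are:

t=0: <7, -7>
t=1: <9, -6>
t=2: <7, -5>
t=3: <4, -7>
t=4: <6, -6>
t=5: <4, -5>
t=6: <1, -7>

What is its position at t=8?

<1, -5>

The moves between consecutive positions are <+2, +1>, <-2, +1>, <-3, -2>, <+2, +1>, <-2, +1>, <-3, -2>; they repeat the 3-cycle [<+2, +1>, <-2, +1>, <-3, -2>].
step 7: apply <+2, +1> → <3, -6>
step 8: apply <-2, +1> → <1, -5>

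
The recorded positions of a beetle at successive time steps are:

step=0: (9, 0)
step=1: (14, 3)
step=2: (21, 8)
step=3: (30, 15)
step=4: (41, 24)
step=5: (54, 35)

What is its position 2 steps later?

(86, 63)

Taking differences between consecutive positions: (+5, +3), (+7, +5), (+9, +7), (+11, +9), (+13, +11). These grow by (+2, +2) each step.
step 6: (54, 35) + (+15, +13) → (69, 48)
step 7: (69, 48) + (+17, +15) → (86, 63)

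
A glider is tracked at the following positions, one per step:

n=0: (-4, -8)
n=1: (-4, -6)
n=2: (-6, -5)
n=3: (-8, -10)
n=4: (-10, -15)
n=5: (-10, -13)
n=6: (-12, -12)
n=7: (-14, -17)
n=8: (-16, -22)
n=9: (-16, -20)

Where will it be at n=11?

(-20, -24)

The moves between consecutive positions are (+0, +2), (-2, +1), (-2, -5), (-2, -5), (+0, +2), (-2, +1), (-2, -5), (-2, -5), (+0, +2); they repeat the 4-cycle [(+0, +2), (-2, +1), (-2, -5), (-2, -5)].
step 10: apply (-2, +1) → (-18, -19)
step 11: apply (-2, -5) → (-20, -24)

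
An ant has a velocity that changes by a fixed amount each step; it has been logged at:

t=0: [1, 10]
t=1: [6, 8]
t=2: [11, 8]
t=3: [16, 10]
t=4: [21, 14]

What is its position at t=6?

Successive displacements: [+5, -2], [+5, +0], [+5, +2], [+5, +4] — each changes by [+0, +2].
step 5: [21, 14] + [+5, +6] → [26, 20]
step 6: [26, 20] + [+5, +8] → [31, 28]

[31, 28]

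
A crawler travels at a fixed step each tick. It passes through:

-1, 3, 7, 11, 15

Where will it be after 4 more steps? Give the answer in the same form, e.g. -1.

31

Each step adds +4 to the position.
step 5: 15 + 4 → 19
step 6: 19 + 4 → 23
step 7: 23 + 4 → 27
step 8: 27 + 4 → 31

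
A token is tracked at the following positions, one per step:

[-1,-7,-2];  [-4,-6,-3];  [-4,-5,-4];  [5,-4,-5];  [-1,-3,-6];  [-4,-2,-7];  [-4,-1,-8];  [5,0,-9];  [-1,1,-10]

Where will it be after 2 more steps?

[-4,3,-12]

First: cycles through -1, -4, -4, 5 every 4 steps. Step 10 lands at position 2 of the cycle → -4.
Second: linear, +1 per step → 3 at step 10.
Third: linear, -1 per step → -12 at step 10.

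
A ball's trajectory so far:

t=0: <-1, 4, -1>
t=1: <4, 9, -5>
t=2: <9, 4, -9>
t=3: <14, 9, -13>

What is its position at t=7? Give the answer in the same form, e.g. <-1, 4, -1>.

The first coordinate changes by +5 each step, so at step 7 it is -1 + 7·(5) = 34.
The second coordinate repeats the cycle [4, 9] with period 2; step 7 mod 2 = 1, giving 9.
The third coordinate changes by -4 each step, so at step 7 it is -1 + 7·(-4) = -29.

<34, 9, -29>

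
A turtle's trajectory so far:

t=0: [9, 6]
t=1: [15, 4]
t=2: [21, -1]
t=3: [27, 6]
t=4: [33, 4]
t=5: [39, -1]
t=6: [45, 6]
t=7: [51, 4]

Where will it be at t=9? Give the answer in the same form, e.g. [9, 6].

[63, 6]

The first coordinate changes by +6 each step, so at step 9 it is 9 + 9·(6) = 63.
The second coordinate repeats the cycle [6, 4, -1] with period 3; step 9 mod 3 = 0, giving 6.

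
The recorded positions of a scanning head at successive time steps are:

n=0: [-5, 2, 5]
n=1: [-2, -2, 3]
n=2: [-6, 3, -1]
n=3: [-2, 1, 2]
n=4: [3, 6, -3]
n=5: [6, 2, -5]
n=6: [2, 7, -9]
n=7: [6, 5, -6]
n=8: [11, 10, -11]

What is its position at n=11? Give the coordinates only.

[14, 9, -14]

Step-to-step displacements: [+3, -4, -2], [-4, +5, -4], [+4, -2, +3], [+5, +5, -5], [+3, -4, -2], [-4, +5, -4], [+4, -2, +3], [+5, +5, -5] — a repeating cycle of length 4.
step 9: apply [+3, -4, -2] → [14, 6, -13]
step 10: apply [-4, +5, -4] → [10, 11, -17]
step 11: apply [+4, -2, +3] → [14, 9, -14]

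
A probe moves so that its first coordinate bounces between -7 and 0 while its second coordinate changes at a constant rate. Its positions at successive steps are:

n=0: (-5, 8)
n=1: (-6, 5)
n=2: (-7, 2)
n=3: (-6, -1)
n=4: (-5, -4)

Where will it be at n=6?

(-3, -10)

The first coordinate reflects between -7 and 0, moving 1 per step.
  step 5: -5 → -4
  step 6: -4 → -3
The second coordinate changes by -3 each step: at step 6 it is -10.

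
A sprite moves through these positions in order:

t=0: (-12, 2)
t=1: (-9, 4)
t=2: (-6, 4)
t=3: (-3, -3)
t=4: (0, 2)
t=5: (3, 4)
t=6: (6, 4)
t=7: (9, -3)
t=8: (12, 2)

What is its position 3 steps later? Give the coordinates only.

(21, -3)

The first coordinate changes by +3 each step, so at step 11 it is -12 + 11·(3) = 21.
The second coordinate repeats the cycle [2, 4, 4, -3] with period 4; step 11 mod 4 = 3, giving -3.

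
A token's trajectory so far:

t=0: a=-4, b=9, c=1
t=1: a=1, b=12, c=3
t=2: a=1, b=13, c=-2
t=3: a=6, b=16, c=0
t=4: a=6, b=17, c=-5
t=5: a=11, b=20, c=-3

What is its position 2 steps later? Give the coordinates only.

a=16, b=24, c=-6

Differencing gives (+5, +3, +2), (+0, +1, -5), (+5, +3, +2), (+0, +1, -5), (+5, +3, +2). This is the pattern (+5, +3, +2), (+0, +1, -5) repeated.
step 6: apply (+0, +1, -5) → a=11, b=21, c=-8
step 7: apply (+5, +3, +2) → a=16, b=24, c=-6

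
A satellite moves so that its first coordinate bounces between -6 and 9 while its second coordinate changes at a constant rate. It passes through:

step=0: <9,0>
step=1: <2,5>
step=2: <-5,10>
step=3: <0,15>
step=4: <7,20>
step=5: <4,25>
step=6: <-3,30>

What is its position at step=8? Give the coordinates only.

<5,40>

The first coordinate reflects between -6 and 9, moving 7 per step.
  step 7: -3 → -2
  step 8: -2 → 5
The second coordinate changes by +5 each step: at step 8 it is 40.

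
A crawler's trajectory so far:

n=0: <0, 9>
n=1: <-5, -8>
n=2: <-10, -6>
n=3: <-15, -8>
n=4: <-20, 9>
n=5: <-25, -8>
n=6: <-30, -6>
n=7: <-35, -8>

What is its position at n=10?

First: linear, -5 per step → -50 at step 10.
Second: cycles through 9, -8, -6, -8 every 4 steps. Step 10 lands at position 2 of the cycle → -6.

<-50, -6>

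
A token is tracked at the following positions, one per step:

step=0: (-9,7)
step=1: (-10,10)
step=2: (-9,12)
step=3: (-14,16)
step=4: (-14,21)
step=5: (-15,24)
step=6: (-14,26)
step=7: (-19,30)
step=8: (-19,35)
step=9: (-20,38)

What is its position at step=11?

(-24,44)

Step-to-step displacements: (-1,+3), (+1,+2), (-5,+4), (+0,+5), (-1,+3), (+1,+2), (-5,+4), (+0,+5), (-1,+3) — a repeating cycle of length 4.
step 10: apply (+1,+2) → (-19,40)
step 11: apply (-5,+4) → (-24,44)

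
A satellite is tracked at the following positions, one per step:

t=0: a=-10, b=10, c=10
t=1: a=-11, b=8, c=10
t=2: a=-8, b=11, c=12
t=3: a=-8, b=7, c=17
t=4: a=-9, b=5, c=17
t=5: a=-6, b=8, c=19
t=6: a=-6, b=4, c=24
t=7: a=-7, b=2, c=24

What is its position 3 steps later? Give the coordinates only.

The moves between consecutive positions are (-1,-2,+0), (+3,+3,+2), (+0,-4,+5), (-1,-2,+0), (+3,+3,+2), (+0,-4,+5), (-1,-2,+0); they repeat the 3-cycle [(-1,-2,+0), (+3,+3,+2), (+0,-4,+5)].
step 8: apply (+3,+3,+2) → a=-4, b=5, c=26
step 9: apply (+0,-4,+5) → a=-4, b=1, c=31
step 10: apply (-1,-2,+0) → a=-5, b=-1, c=31

a=-5, b=-1, c=31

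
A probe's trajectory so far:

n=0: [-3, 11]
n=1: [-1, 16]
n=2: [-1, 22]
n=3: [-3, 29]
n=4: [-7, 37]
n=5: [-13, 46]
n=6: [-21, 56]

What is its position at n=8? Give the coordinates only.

Successive displacements: [+2, +5], [+0, +6], [-2, +7], [-4, +8], [-6, +9], [-8, +10] — each changes by [-2, +1].
step 7: [-21, 56] + [-10, +11] → [-31, 67]
step 8: [-31, 67] + [-12, +12] → [-43, 79]

[-43, 79]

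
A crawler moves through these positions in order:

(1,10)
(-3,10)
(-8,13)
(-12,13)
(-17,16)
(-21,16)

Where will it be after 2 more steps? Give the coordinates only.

Differencing gives (-4,+0), (-5,+3), (-4,+0), (-5,+3), (-4,+0). This is the pattern (-4,+0), (-5,+3) repeated.
step 6: apply (-5,+3) → (-26,19)
step 7: apply (-4,+0) → (-30,19)

(-30,19)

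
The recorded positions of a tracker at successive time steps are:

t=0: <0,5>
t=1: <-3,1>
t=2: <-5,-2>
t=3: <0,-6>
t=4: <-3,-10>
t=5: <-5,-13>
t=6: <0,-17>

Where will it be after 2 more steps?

Step-to-step displacements: <-3,-4>, <-2,-3>, <+5,-4>, <-3,-4>, <-2,-3>, <+5,-4> — a repeating cycle of length 3.
step 7: apply <-3,-4> → <-3,-21>
step 8: apply <-2,-3> → <-5,-24>

<-5,-24>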